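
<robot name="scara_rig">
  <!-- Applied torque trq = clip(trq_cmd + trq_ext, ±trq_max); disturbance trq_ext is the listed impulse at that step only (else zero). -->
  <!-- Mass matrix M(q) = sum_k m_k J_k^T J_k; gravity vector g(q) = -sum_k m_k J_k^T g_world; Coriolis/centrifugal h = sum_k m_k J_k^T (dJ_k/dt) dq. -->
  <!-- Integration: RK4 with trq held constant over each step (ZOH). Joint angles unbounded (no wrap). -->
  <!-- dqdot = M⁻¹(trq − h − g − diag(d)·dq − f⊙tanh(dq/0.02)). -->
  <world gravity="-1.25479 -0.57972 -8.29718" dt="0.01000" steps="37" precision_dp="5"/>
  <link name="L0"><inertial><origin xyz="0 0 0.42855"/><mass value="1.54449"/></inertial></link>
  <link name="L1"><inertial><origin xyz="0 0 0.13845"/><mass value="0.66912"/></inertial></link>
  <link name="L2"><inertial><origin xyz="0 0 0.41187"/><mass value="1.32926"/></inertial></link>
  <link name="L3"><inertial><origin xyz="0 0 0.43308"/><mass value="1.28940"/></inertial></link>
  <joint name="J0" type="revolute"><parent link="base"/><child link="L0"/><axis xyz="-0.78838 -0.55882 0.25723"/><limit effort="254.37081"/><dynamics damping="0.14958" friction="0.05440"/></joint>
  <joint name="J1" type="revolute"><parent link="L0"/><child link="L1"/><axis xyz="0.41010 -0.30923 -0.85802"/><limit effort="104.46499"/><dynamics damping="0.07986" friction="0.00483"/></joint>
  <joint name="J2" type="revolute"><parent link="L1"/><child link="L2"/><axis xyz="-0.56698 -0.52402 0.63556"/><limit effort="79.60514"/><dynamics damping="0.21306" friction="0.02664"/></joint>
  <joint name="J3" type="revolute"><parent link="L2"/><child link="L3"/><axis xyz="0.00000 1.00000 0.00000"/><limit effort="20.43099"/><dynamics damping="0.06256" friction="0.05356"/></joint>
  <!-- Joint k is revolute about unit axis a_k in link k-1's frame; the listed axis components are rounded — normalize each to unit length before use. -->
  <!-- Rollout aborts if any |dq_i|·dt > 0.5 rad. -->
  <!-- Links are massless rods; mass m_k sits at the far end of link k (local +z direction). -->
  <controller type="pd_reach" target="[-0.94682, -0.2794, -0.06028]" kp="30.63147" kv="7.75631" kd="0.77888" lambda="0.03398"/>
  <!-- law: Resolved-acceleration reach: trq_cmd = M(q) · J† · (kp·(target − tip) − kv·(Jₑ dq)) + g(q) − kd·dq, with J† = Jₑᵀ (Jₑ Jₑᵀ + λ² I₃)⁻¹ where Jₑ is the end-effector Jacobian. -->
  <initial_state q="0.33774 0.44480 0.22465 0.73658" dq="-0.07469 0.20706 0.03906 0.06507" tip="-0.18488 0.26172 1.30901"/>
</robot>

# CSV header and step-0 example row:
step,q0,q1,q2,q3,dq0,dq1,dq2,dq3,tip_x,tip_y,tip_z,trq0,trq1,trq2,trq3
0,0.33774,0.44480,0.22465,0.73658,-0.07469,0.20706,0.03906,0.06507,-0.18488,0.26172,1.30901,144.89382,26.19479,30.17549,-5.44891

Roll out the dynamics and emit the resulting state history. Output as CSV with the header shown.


step,q0,q1,q2,q3,dq0,dq1,dq2,dq3,tip_x,tip_y,tip_z,trq0,trq1,trq2,trq3
1,0.34182,0.45331,0.22267,0.74718,0.88812,1.48000,-0.43595,2.04381,-0.18598,0.25948,1.30720,130.47734,23.16661,27.22316,-6.40356
2,0.35514,0.47264,0.21534,0.77516,1.77367,2.34885,-1.04015,3.52587,-0.18949,0.25595,1.30159,114.05858,20.70482,23.38537,-6.64006
3,0.37685,0.49864,0.20150,0.81567,2.56793,2.81157,-1.74138,4.54138,-0.19543,0.25139,1.29252,96.54529,18.75013,19.14205,-6.36034
4,0.40598,0.52761,0.18048,0.86434,3.25614,2.94830,-2.47591,5.15856,-0.20380,0.24607,1.28018,78.95916,17.18365,14.89700,-5.75905
5,0.44139,0.55687,0.15231,0.91759,3.82648,2.87783,-3.16860,5.46112,-0.21451,0.24019,1.26474,62.19218,15.85505,10.93045,-5.00319
6,0.48190,0.58490,0.11773,0.97270,4.27369,2.71636,-3.75261,5.53340,-0.22743,0.23394,1.24636,46.83506,14.62234,7.39373,-4.22153
7,0.52627,0.61126,0.07806,1.02771,4.60098,2.55150,-4.18358,5.45067,-0.24237,0.22747,1.22526,33.17253,13.37963,4.34101,-3.50173
8,0.57338,0.63618,0.03490,1.08139,4.81943,2.43473,-4.44451,5.27325,-0.25912,0.22090,1.20168,21.26614,12.06577,1.76880,-2.89327
9,0.62221,0.66025,-0.01006,1.13301,4.94545,2.38664,-4.54251,5.04438,-0.27743,0.21431,1.17592,11.04336,10.65881,-0.35466,-2.41426
10,0.67192,0.68418,-0.05532,1.18219,4.99768,2.40720,-4.50066,4.79126,-0.29708,0.20772,1.14829,2.36288,9.16414,-2.07294,-2.06014
11,0.72188,0.70860,-0.09960,1.22878,4.99422,2.48555,-4.34920,4.52848,-0.31781,0.20117,1.11909,-4.94437,7.60251,-3.43371,-1.81247
12,0.77161,0.73402,-0.14198,1.27271,4.95092,2.60698,-4.11854,4.26227,-0.33941,0.19464,1.08864,-11.05137,6.00093,-4.48525,-1.64634
13,0.82077,0.76080,-0.18179,1.31397,4.88057,2.75698,-3.83512,3.99425,-0.36166,0.18811,1.05721,-16.12232,4.38679,-5.27469,-1.53577
14,0.86914,0.78916,-0.21860,1.35253,4.79296,2.92289,-3.51989,3.72417,-0.38437,0.18154,1.02507,-20.30681,2.78478,-5.84670,-1.45687
15,0.91658,0.81922,-0.25217,1.38838,4.69527,3.09437,-3.18844,3.45142,-0.40736,0.17491,0.99243,-23.73804,1.21564,-6.24239,-1.38941
16,0.96302,0.85097,-0.28241,1.42149,4.59265,3.26316,-2.85192,3.17575,-0.43049,0.16818,0.95951,-26.53314,-0.30401,-6.49867,-1.31732
17,1.00843,0.88438,-0.30929,1.45182,4.48874,3.42268,-2.51815,2.89752,-0.45362,0.16131,0.92648,-28.79456,-1.76135,-6.64785,-1.22853
18,1.05281,0.91931,-0.33287,1.47937,4.38613,3.56767,-2.19262,2.61763,-0.47664,0.15429,0.89347,-30.61157,-3.14678,-6.71770,-1.11458
19,1.09617,0.95559,-0.35325,1.50412,4.28661,3.69399,-1.87917,2.33743,-0.49945,0.14709,0.86062,-32.06172,-4.45326,-6.73169,-0.97016
20,1.13857,0.99304,-0.37057,1.52608,4.19143,3.79842,-1.58049,2.05863,-0.52198,0.13968,0.82802,-33.21205,-5.67582,-6.70941,-0.79259
21,1.18004,1.03141,-0.38498,1.54526,4.10138,3.87866,-1.29837,1.78321,-0.54415,0.13207,0.79576,-34.11996,-6.81112,-6.66710,-0.58142
22,1.22063,1.07047,-0.39666,1.56172,4.01685,3.93328,-1.03390,1.51331,-0.56591,0.12423,0.76389,-34.83401,-7.85707,-6.61806,-0.33797
23,1.26041,1.10993,-0.40578,1.57553,3.93792,3.96172,-0.78756,1.25116,-0.58721,0.11618,0.73246,-35.39449,-8.81261,-6.57305,-0.06499
24,1.29942,1.14956,-0.41252,1.58676,3.86433,3.96423,-0.55936,0.99899,-0.60803,0.10792,0.70151,-35.83408,-9.67758,-6.54060,0.23376
25,1.33773,1.18909,-0.41707,1.59553,3.79559,3.94181,-0.34891,0.75893,-0.62832,0.09947,0.67107,-36.17844,-10.45255,-6.52723,0.55381
26,1.37536,1.22828,-0.41960,1.60197,3.73096,3.89610,-0.15559,0.53286,-0.64807,0.09083,0.64116,-36.44704,-11.13873,-6.53757,0.89032
27,1.41237,1.26690,-0.42027,1.60624,3.66991,3.82857,0.02053,0.32182,-0.66725,0.08203,0.61178,-36.65238,-11.73701,-6.57357,1.23876
28,1.44879,1.30474,-0.41929,1.60846,3.61275,3.73922,0.17694,0.12493,-0.68584,0.07308,0.58296,-36.79735,-12.24560,-6.63269,1.59582
29,1.48464,1.34161,-0.41680,1.60880,3.55605,3.63573,0.32125,-0.05166,-0.70384,0.06402,0.55469,-36.90115,-12.67529,-6.72170,1.95102
30,1.51991,1.37740,-0.41291,1.60752,3.49761,3.52359,0.45731,-0.20295,-0.72122,0.05487,0.52697,-36.97649,-13.03473,-6.83937,2.29140
31,1.55460,1.41202,-0.40772,1.60481,3.43888,3.40000,0.57895,-0.33780,-0.73796,0.04566,0.49981,-37.00783,-13.31799,-6.98078,2.62768
32,1.58869,1.44536,-0.40139,1.60083,3.37903,3.26755,0.68686,-0.45643,-0.75405,0.03641,0.47321,-36.99561,-13.52902,-7.14321,2.95644
33,1.62218,1.47733,-0.39405,1.59574,3.31744,3.12860,0.78158,-0.55944,-0.76950,0.02714,0.44718,-36.93948,-13.67199,-7.32331,3.27482
34,1.65504,1.50790,-0.38582,1.58970,3.25361,2.98525,0.86355,-0.64768,-0.78430,0.01787,0.42173,-36.83887,-13.75129,-7.51735,3.58048
35,1.68725,1.53702,-0.37683,1.58285,3.18723,2.83936,0.93318,-0.72216,-0.79845,0.00863,0.39687,-36.69325,-13.77154,-7.72144,3.87153
36,1.71878,1.56468,-0.36720,1.57532,3.11812,2.69255,0.99087,-0.78402,-0.81194,-0.00057,0.37261,-36.50244,-13.73750,-7.93168,4.14647
37,1.74961,1.59087,-0.35706,1.56722,3.04624,2.54621,1.03706,-0.83438,-0.82479,-0.00971,0.34895,,,,


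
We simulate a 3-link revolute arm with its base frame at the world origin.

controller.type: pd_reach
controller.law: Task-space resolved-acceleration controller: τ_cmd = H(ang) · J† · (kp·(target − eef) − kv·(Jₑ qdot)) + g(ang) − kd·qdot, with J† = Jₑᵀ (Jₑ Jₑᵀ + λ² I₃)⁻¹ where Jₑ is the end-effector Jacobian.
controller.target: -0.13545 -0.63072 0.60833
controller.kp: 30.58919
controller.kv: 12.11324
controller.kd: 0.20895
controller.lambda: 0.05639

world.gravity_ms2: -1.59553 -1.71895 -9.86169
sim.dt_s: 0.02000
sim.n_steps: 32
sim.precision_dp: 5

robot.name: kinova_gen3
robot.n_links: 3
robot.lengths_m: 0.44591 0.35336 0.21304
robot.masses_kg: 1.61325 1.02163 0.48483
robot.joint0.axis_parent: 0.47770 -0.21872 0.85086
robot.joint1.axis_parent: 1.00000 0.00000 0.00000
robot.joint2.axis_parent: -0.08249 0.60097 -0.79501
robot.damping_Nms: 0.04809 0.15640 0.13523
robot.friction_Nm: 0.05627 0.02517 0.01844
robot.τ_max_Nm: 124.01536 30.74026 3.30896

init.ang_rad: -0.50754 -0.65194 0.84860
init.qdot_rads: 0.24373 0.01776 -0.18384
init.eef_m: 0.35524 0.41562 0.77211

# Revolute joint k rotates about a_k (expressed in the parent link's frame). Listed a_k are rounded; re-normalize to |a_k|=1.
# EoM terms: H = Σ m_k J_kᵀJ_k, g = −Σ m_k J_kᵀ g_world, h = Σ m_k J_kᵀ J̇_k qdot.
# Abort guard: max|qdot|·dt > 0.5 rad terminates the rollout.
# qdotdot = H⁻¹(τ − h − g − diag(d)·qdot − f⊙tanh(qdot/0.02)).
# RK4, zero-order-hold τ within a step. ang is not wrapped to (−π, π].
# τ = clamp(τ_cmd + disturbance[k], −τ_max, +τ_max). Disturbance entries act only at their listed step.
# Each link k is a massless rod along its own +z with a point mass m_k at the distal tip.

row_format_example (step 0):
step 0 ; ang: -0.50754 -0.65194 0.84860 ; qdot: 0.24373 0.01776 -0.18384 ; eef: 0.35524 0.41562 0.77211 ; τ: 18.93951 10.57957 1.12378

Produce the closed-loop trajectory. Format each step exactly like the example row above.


step 1 ; ang: -0.49296 -0.65756 0.88980 ; qdot: 1.18416 -0.53190 3.90239 ; eef: 0.35033 0.41152 0.77424 ; τ: 14.77593 8.60587 0.14202
step 2 ; ang: -0.46450 -0.66825 0.96119 ; qdot: 1.66447 -0.53730 3.23478 ; eef: 0.34005 0.40422 0.77849 ; τ: 10.42624 7.05042 0.40058
step 3 ; ang: -0.42776 -0.67954 1.02555 ; qdot: 2.01010 -0.58876 3.16861 ; eef: 0.32505 0.39682 0.78462 ; τ: 7.35282 5.93618 0.44713
step 4 ; ang: -0.38533 -0.69160 1.08763 ; qdot: 2.23403 -0.61736 3.02474 ; eef: 0.30703 0.38875 0.79181 ; τ: 5.04926 5.13574 0.48501
step 5 ; ang: -0.33928 -0.70414 1.14694 ; qdot: 2.37314 -0.63665 2.90043 ; eef: 0.28709 0.37996 0.79951 ; τ: 3.32992 4.56104 0.49938
step 6 ; ang: -0.29106 -0.71697 1.20379 ; qdot: 2.45089 -0.64702 2.78521 ; eef: 0.26603 0.37036 0.80734 ; τ: 2.03333 4.14628 0.50036
step 7 ; ang: -0.24173 -0.72992 1.25839 ; qdot: 2.48484 -0.64987 2.68021 ; eef: 0.24444 0.35993 0.81505 ; τ: 1.04418 3.84421 0.49227
step 8 ; ang: -0.19202 -0.74287 1.31094 ; qdot: 2.48776 -0.64618 2.58379 ; eef: 0.22275 0.34867 0.82247 ; τ: 0.27873 3.62172 0.47847
step 9 ; ang: -0.14248 -0.75568 1.36162 ; qdot: 2.46905 -0.63683 2.49445 ; eef: 0.20126 0.33662 0.82949 ; τ: -0.32296 3.45588 0.46116
step 10 ; ang: -0.09346 -0.76825 1.41055 ; qdot: 2.43555 -0.62263 2.41071 ; eef: 0.18018 0.32383 0.83607 ; τ: -0.80360 3.33092 0.44184
step 11 ; ang: -0.04520 -0.78050 1.45784 ; qdot: 2.39235 -0.60429 2.33130 ; eef: 0.15968 0.31035 0.84216 ; τ: -1.19347 3.23596 0.42150
step 12 ; ang: 0.00213 -0.79234 1.50358 ; qdot: 2.34317 -0.58241 2.25514 ; eef: 0.13984 0.29625 0.84776 ; τ: -1.51402 3.16340 0.40075
step 13 ; ang: 0.04845 -0.80372 1.54781 ; qdot: 2.29083 -0.55753 2.18129 ; eef: 0.12075 0.28157 0.85287 ; τ: -1.78047 3.10787 0.38000
step 14 ; ang: 0.09371 -0.81458 1.59058 ; qdot: 2.23745 -0.53011 2.10896 ; eef: 0.10243 0.26639 0.85751 ; τ: -2.00370 3.06538 0.35946
step 15 ; ang: 0.13791 -0.82487 1.63192 ; qdot: 2.18469 -0.50059 2.03745 ; eef: 0.08492 0.25073 0.86168 ; τ: -2.19163 3.03287 0.33925
step 16 ; ang: 0.18107 -0.83454 1.67182 ; qdot: 2.13385 -0.46938 1.96619 ; eef: 0.06823 0.23466 0.86542 ; τ: -2.35017 3.00785 0.31940
step 17 ; ang: 0.22325 -0.84359 1.71031 ; qdot: 2.08601 -0.43692 1.89465 ; eef: 0.05233 0.21819 0.86874 ; τ: -2.48401 2.98816 0.29988
step 18 ; ang: 0.26452 -0.85197 1.74736 ; qdot: 2.04204 -0.40368 1.82241 ; eef: 0.03724 0.20137 0.87166 ; τ: -2.59711 2.97186 0.28065
step 19 ; ang: 0.30495 -0.85969 1.78295 ; qdot: 2.00268 -0.37015 1.74913 ; eef: 0.02292 0.18420 0.87419 ; τ: -2.69304 2.95712 0.26162
step 20 ; ang: 0.34464 -0.86675 1.81707 ; qdot: 1.96853 -0.33688 1.67455 ; eef: 0.00936 0.16672 0.87636 ; τ: -2.77529 2.94219 0.24269
step 21 ; ang: 0.38371 -0.87314 1.84968 ; qdot: 1.94010 -0.30450 1.59853 ; eef: -0.00346 0.14893 0.87818 ; τ: -2.84741 2.92544 0.22376
step 22 ; ang: 0.42228 -0.87891 1.88076 ; qdot: 1.91775 -0.27363 1.52099 ; eef: -0.01558 0.13084 0.87964 ; τ: -2.91307 2.90533 0.20471
step 23 ; ang: 0.46046 -0.88408 1.91028 ; qdot: 1.90170 -0.24494 1.44200 ; eef: -0.02700 0.11245 0.88076 ; τ: -2.97607 2.88050 0.18545
step 24 ; ang: 0.49838 -0.88870 1.93821 ; qdot: 1.89205 -0.21913 1.36170 ; eef: -0.03776 0.09377 0.88152 ; τ: -3.04027 2.84981 0.16588
step 25 ; ang: 0.53618 -0.89284 1.96453 ; qdot: 1.88870 -0.19683 1.28032 ; eef: -0.04789 0.07481 0.88193 ; τ: -3.10947 2.81242 0.14593
step 26 ; ang: 0.57397 -0.89658 1.98921 ; qdot: 1.89141 -0.17865 1.19819 ; eef: -0.05739 0.05556 0.88196 ; τ: -3.18724 2.76782 0.12555
step 27 ; ang: 0.61187 -0.90001 2.01225 ; qdot: 1.89974 -0.16511 1.11567 ; eef: -0.06629 0.03605 0.88161 ; τ: -3.27678 2.71592 0.10473
step 28 ; ang: 0.64998 -0.90321 2.03364 ; qdot: 1.91308 -0.15661 1.03318 ; eef: -0.07460 0.01628 0.88085 ; τ: -3.38070 2.65702 0.08349
step 29 ; ang: 0.68841 -0.90630 2.05339 ; qdot: 1.93067 -0.15340 0.95114 ; eef: -0.08235 -0.00373 0.87966 ; τ: -3.50094 2.59183 0.06189
step 30 ; ang: 0.72722 -0.90937 2.07151 ; qdot: 1.95157 -0.15556 0.86997 ; eef: -0.08953 -0.02394 0.87803 ; τ: -3.63862 2.52147 0.04003
step 31 ; ang: 0.76648 -0.91255 2.08803 ; qdot: 1.97476 -0.16302 0.79007 ; eef: -0.09617 -0.04434 0.87594 ; τ: -3.79400 2.44734 0.01805
step 32 ; ang: 0.80621 -0.91592 2.10297 ; qdot: 1.99911 -0.17550 0.71181 ; eef: -0.10226 -0.06487 0.87336


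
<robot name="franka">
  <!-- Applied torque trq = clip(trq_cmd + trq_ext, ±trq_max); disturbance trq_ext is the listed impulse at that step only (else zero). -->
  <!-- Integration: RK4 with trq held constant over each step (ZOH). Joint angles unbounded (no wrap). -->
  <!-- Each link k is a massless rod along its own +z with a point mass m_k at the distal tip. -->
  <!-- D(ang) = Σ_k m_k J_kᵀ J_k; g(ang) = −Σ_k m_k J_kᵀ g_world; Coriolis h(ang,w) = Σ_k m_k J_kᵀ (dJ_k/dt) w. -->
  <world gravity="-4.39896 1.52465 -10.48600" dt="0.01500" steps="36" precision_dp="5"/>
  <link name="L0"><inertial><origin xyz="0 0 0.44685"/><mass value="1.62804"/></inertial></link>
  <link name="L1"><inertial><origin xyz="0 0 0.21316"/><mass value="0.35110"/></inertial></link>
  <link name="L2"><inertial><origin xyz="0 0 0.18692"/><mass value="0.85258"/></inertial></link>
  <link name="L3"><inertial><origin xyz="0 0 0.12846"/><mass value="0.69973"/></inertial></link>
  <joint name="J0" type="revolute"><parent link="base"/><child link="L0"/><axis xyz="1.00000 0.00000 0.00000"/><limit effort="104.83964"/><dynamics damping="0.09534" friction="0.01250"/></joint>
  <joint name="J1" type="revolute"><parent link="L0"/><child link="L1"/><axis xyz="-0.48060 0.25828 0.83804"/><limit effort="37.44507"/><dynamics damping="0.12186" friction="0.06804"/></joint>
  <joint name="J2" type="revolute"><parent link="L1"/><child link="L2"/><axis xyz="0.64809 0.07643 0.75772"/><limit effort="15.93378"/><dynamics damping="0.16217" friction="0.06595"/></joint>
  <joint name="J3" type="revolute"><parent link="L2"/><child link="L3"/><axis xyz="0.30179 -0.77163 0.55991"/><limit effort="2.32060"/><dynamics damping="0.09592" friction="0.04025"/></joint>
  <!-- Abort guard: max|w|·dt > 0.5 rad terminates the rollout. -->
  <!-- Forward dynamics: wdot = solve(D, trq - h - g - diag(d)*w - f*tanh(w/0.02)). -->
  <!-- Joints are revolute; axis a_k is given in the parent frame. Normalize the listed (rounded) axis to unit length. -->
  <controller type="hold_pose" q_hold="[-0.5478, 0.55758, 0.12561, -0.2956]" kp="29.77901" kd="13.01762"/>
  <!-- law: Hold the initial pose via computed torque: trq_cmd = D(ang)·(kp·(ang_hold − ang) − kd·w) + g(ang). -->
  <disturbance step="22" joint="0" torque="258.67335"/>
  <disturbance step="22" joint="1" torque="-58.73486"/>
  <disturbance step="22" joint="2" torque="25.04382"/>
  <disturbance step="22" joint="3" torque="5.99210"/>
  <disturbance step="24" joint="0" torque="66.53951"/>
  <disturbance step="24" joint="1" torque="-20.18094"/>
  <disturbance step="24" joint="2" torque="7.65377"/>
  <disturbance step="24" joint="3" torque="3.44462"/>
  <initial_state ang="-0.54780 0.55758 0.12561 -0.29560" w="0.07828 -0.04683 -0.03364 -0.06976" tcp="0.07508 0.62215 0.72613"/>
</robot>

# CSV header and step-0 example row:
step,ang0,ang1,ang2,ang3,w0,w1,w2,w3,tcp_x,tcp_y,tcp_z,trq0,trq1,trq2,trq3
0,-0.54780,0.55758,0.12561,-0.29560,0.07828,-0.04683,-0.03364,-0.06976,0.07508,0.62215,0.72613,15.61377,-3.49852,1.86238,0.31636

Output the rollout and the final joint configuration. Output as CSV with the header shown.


step,ang0,ang1,ang2,ang3,w0,w1,w2,w3,tcp_x,tcp_y,tcp_z,trq0,trq1,trq2,trq3
1,-0.54670,0.55755,0.12581,-0.29538,0.06214,-0.04546,-0.03530,-0.06618,0.07509,0.62131,0.72686,15.90434,-3.56713,1.89093,0.32446
2,-0.54581,0.55754,0.12598,-0.29511,0.04865,-0.04444,-0.03672,-0.06418,0.07509,0.62064,0.72744,16.14998,-3.62508,1.91502,0.33136
3,-0.54512,0.55754,0.12613,-0.29483,0.03741,-0.04357,-0.03783,-0.06304,0.07509,0.62011,0.72791,16.35761,-3.67402,1.93535,0.33724
4,-0.54457,0.55756,0.12627,-0.29453,0.02808,-0.04275,-0.03869,-0.06237,0.07508,0.61970,0.72828,16.53305,-3.71535,1.95251,0.34222
5,-0.54416,0.55758,0.12640,-0.29422,0.02037,-0.04192,-0.03934,-0.06198,0.07507,0.61938,0.72856,16.68119,-3.75024,1.96700,0.34646
6,-0.54385,0.55762,0.12652,-0.29391,0.01403,-0.04102,-0.03985,-0.06175,0.07507,0.61914,0.72878,16.80615,-3.77971,1.97924,0.35005
7,-0.54363,0.55768,0.12663,-0.29359,0.00886,-0.04007,-0.04025,-0.06163,0.07506,0.61897,0.72894,16.91145,-3.80459,1.98958,0.35310
8,-0.54347,0.55775,0.12673,-0.29328,0.00466,-0.03910,-0.04059,-0.06160,0.07505,0.61885,0.72905,17.00014,-3.82559,1.99831,0.35569
9,-0.54338,0.55783,0.12683,-0.29296,0.00127,-0.03815,-0.04089,-0.06165,0.07504,0.61878,0.72912,17.07481,-3.84333,2.00568,0.35789
10,-0.54333,0.55793,0.12693,-0.29265,-0.00145,-0.03726,-0.04115,-0.06176,0.07502,0.61874,0.72916,17.13769,-3.85832,2.01190,0.35976
11,-0.54331,0.55804,0.12702,-0.29233,-0.00364,-0.03647,-0.04138,-0.06192,0.07501,0.61874,0.72918,17.19066,-3.87097,2.01716,0.36136
12,-0.54333,0.55816,0.12710,-0.29203,-0.00537,-0.03578,-0.04158,-0.06212,0.07500,0.61876,0.72917,17.23528,-3.88167,2.02160,0.36272
13,-0.54337,0.55829,0.12718,-0.29172,-0.00675,-0.03521,-0.04176,-0.06233,0.07499,0.61879,0.72915,17.27291,-3.89071,2.02534,0.36388
14,-0.54343,0.55842,0.12726,-0.29142,-0.00782,-0.03474,-0.04190,-0.06256,0.07498,0.61885,0.72911,17.30464,-3.89836,2.02851,0.36487
15,-0.54350,0.55857,0.12734,-0.29112,-0.00864,-0.03437,-0.04202,-0.06279,0.07496,0.61891,0.72906,17.33143,-3.90483,2.03118,0.36572
16,-0.54358,0.55871,0.12742,-0.29083,-0.00927,-0.03408,-0.04212,-0.06302,0.07495,0.61899,0.72900,17.35405,-3.91031,2.03343,0.36645
17,-0.54367,0.55887,0.12749,-0.29054,-0.00973,-0.03388,-0.04220,-0.06325,0.07494,0.61907,0.72894,17.37316,-3.91496,2.03534,0.36708
18,-0.54377,0.55902,0.12756,-0.29025,-0.01005,-0.03374,-0.04225,-0.06346,0.07493,0.61916,0.72887,17.38933,-3.91890,2.03695,0.36762
19,-0.54387,0.55917,0.12763,-0.28997,-0.01026,-0.03365,-0.04229,-0.06368,0.07492,0.61925,0.72880,17.40302,-3.92225,2.03831,0.36809
20,-0.54397,0.55933,0.12770,-0.28969,-0.01039,-0.03361,-0.04231,-0.06388,0.07490,0.61934,0.72873,17.41462,-3.92510,2.03946,0.36850
21,-0.54408,0.55948,0.12777,-0.28941,-0.01044,-0.03361,-0.04233,-0.06408,0.07489,0.61943,0.72866,17.42446,-3.92754,2.04043,0.36885
22,-0.54418,0.55964,0.12784,-0.28914,-0.01043,-0.03365,-0.04233,-0.06427,0.07488,0.61953,0.72858,104.83964,-37.44507,15.93378,2.32060
23,-0.55247,0.48317,0.10904,-0.36435,-1.04713,-9.43067,-1.67115,-8.75926,0.07787,0.61318,0.73414,0.02321,2.76780,-0.84050,-0.10095
24,-0.56511,0.37669,0.11055,-0.45226,-0.67161,-5.27177,1.31511,-3.74306,0.08212,0.60012,0.74511,69.31218,-18.36015,7.16017,2.32060
25,-0.57297,0.29699,0.13702,-0.49017,-0.37617,-5.37911,2.19739,-1.39236,0.08311,0.58503,0.75817,-8.18734,5.12961,-1.66130,-0.54354
26,-0.57720,0.23115,0.17207,-0.50247,-0.19781,-3.55124,2.26856,-0.40371,0.08157,0.56867,0.77205,-4.15303,3.95693,-1.10249,-0.45240
27,-0.57917,0.18697,0.20282,-0.50480,-0.07368,-2.42147,1.74717,-0.02375,0.07957,0.55583,0.78234,-0.74370,2.96808,-0.61601,-0.37245
28,-0.57962,0.15675,0.22487,-0.50386,0.00745,-1.65870,1.15823,0.06179,0.07760,0.54604,0.78983,2.13300,2.12372,-0.21411,-0.29291
29,-0.57911,0.13606,0.23849,-0.50335,0.05595,-1.11400,0.66567,0.00976,0.07597,0.53881,0.79514,4.55950,1.39867,0.11242,-0.21466
30,-0.57803,0.12280,0.24597,-0.50262,0.08471,-0.67298,0.32662,0.04955,0.07473,0.53371,0.79882,6.60261,0.77429,0.37954,-0.14985
31,-0.57665,0.11518,0.24888,-0.50223,0.09871,-0.33834,0.07968,0.04125,0.07391,0.53034,0.80122,8.32184,0.23579,0.59908,-0.09051
32,-0.57515,0.11210,0.24908,-0.50168,0.09799,-0.05075,0.00679,0.11448,0.07349,0.52835,0.80263,9.76886,-0.22890,0.77026,-0.03978
33,-0.57378,0.11250,0.24854,-0.50083,0.08192,0.11160,-0.04253,0.05505,0.07343,0.52741,0.80329,10.98720,-0.60756,0.90897,0.00604
34,-0.57270,0.11505,0.24788,-0.50049,0.06220,0.24258,-0.02775,0.05000,0.07369,0.52726,0.80336,12.01438,-0.92758,1.02044,0.04355
35,-0.57188,0.11930,0.24719,-0.50024,0.04762,0.34470,-0.03807,0.05365,0.07416,0.52774,0.80297,12.88117,-1.20381,1.11958,0.07427
36,-0.57128,0.12492,0.24649,-0.49992,0.03388,0.42351,-0.03307,0.05656,0.07479,0.52874,0.80220,,,,
# final ang (rad): -0.57128 0.12492 0.24649 -0.49992


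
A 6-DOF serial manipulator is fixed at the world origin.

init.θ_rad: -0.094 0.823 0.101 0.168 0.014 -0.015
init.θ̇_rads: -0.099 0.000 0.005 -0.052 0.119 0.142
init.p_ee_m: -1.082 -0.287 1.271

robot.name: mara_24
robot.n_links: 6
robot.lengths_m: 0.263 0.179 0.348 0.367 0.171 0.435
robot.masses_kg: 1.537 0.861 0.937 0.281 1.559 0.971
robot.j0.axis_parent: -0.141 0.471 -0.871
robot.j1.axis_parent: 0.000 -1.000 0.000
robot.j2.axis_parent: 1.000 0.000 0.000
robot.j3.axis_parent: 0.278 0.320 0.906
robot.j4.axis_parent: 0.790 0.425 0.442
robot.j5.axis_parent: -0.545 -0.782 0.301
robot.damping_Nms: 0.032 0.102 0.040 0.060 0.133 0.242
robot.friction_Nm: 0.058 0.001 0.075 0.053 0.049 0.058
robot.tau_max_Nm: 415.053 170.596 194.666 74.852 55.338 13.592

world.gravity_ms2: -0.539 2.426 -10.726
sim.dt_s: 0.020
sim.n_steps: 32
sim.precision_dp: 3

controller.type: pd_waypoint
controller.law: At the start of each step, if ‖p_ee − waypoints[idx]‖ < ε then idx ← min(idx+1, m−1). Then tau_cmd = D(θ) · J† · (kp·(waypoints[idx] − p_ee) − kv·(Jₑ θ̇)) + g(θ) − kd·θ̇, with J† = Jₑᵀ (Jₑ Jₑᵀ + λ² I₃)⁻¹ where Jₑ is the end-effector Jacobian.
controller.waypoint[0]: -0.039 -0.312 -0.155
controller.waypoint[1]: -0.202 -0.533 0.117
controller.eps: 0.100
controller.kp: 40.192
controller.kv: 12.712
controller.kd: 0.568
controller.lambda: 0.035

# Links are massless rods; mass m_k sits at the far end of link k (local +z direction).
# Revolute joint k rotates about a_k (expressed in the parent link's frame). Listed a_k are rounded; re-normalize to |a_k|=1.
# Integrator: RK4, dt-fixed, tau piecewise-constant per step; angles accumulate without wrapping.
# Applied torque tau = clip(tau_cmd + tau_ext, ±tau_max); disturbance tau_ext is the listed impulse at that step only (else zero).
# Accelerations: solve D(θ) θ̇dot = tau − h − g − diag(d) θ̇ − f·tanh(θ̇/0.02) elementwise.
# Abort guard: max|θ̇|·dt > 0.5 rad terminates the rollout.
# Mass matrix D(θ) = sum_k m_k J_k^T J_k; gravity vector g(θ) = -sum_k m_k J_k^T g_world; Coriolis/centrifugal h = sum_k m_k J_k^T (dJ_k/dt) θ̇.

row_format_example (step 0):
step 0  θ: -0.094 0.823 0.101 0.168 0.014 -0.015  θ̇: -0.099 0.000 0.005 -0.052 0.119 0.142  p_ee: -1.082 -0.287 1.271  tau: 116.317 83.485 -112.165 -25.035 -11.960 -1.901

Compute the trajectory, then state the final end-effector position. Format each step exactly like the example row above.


step 1  θ: -0.006 0.882 0.162 0.180 0.054 -0.032  θ̇: 8.363 5.584 5.682 0.944 4.197 -1.604  p_ee: -1.076 -0.289 1.259  tau: 69.396 79.274 -83.705 -21.674 -10.762 -1.960
step 2  θ: 0.184 1.014 0.287 0.186 0.181 -0.077  θ̇: 10.172 7.381 6.502 -0.678 8.573 -2.815  p_ee: -1.055 -0.288 1.227  tau: 11.361 56.268 -29.062 -11.745 -5.192 -2.838
step 3  θ: 0.378 1.166 0.411 0.158 0.355 -0.157  θ̇: 9.178 7.733 5.840 -2.358 8.889 -5.096  p_ee: -1.020 -0.277 1.180  tau: -30.026 14.314 19.737 -0.375 2.240 -2.383
step 4  θ: 0.542 1.316 0.514 0.094 0.533 -0.264  θ̇: 7.295 7.399 4.504 -3.987 8.811 -5.622  p_ee: -0.977 -0.257 1.120  tau: -43.921 -17.236 42.905 7.338 5.389 -2.038
step 5  θ: 0.669 1.458 0.592 0.003 0.698 -0.381  θ̇: 5.531 6.774 3.268 -5.082 7.850 -6.037  p_ee: -0.931 -0.231 1.054  tau: -45.092 -32.795 52.131 11.420 6.085 -1.021
step 6  θ: 0.765 1.586 0.646 -0.104 0.846 -0.501  θ̇: 3.932 6.031 2.071 -5.589 7.268 -5.826  p_ee: -0.886 -0.204 0.985  tau: -41.239 -38.712 55.277 13.423 5.382 -0.110
step 7  θ: 0.831 1.700 0.680 -0.216 0.977 -0.621  θ̇: 2.640 5.262 1.197 -5.625 6.256 -5.976  p_ee: -0.843 -0.178 0.916  tau: -36.729 -39.374 56.089 14.095 4.555 1.060
step 8  θ: 0.874 1.798 0.698 -0.326 1.093 -0.741  θ̇: 1.515 4.512 0.503 -5.386 5.553 -5.864  p_ee: -0.803 -0.156 0.850  tau: -32.374 -37.897 55.845 14.159 3.653 1.941
step 9  θ: 0.896 1.883 0.705 -0.429 1.191 -0.861  θ̇: 0.627 3.862 0.095 -4.903 4.581 -5.983  p_ee: -0.765 -0.136 0.785  tau: -28.731 -35.646 55.138 13.834 3.105 2.808
step 10  θ: 0.902 1.955 0.705 -0.521 1.273 -0.981  θ̇: -0.127 3.306 -0.154 -4.313 3.795 -5.935  p_ee: -0.731 -0.120 0.724  tau: -25.628 -33.280 54.238 13.373 2.729 3.394
step 11  θ: 0.895 2.017 0.702 -0.600 1.339 -1.100  θ̇: -0.725 2.875 -0.237 -3.578 2.930 -5.913  p_ee: -0.700 -0.107 0.665  tau: -22.895 -31.231 53.278 12.838 2.641 3.854
step 12  θ: 0.875 2.071 0.698 -0.664 1.390 -1.216  θ̇: -1.266 2.506 -0.258 -2.789 2.248 -5.752  p_ee: -0.671 -0.098 0.610  tau: -20.283 -29.659 52.364 12.322 2.660 4.122
step 13  θ: 0.846 2.119 0.693 -0.711 1.429 -1.329  θ̇: -1.748 2.192 -0.222 -1.923 1.624 -5.553  p_ee: -0.646 -0.092 0.558  tau: -17.445 -28.879 51.431 11.846 2.809 4.306
step 14  θ: 0.807 2.160 0.690 -0.741 1.456 -1.438  θ̇: -2.201 1.893 -0.150 -1.052 1.143 -5.289  p_ee: -0.623 -0.089 0.508  tau: -14.146 -28.982 50.380 11.445 3.000 4.424
step 15  θ: 0.759 2.195 0.689 -0.754 1.475 -1.540  θ̇: -2.626 1.590 -0.042 -0.213 0.783 -4.997  p_ee: -0.601 -0.090 0.461  tau: -10.222 -30.016 49.076 11.124 3.209 4.523
step 16  θ: 0.703 2.224 0.689 -0.752 1.488 -1.637  θ̇: -3.034 1.248 0.099 0.479 0.600 -4.692  p_ee: -0.582 -0.093 0.416  tau: -5.588 -31.897 47.350 10.920 3.372 4.628
step 17  θ: 0.639 2.246 0.694 -0.736 1.499 -1.728  θ̇: -3.381 0.890 0.286 1.106 0.446 -4.430  p_ee: -0.563 -0.100 0.373  tau: -0.332 -34.496 45.156 10.778 3.552 4.775
step 18  θ: 0.569 2.260 0.702 -0.709 1.506 -1.814  θ̇: -3.660 0.503 0.510 1.609 0.362 -4.200  p_ee: -0.545 -0.109 0.333  tau: 5.430 -37.516 42.418 10.707 3.703 4.950
step 19  θ: 0.494 2.266 0.715 -0.673 1.513 -1.896  θ̇: -3.857 0.086 0.764 1.974 0.335 -4.016  p_ee: -0.528 -0.120 0.294  tau: 11.648 -40.735 39.056 10.707 3.823 5.151
step 20  θ: 0.416 2.264 0.733 -0.631 1.519 -1.975  θ̇: -3.954 -0.354 1.037 2.211 0.346 -3.885  p_ee: -0.510 -0.134 0.258  tau: 18.319 -43.933 34.960 10.764 3.918 5.373
step 21  θ: 0.338 2.252 0.756 -0.585 1.526 -2.052  θ̇: -3.934 -0.806 1.317 2.341 0.380 -3.809  p_ee: -0.493 -0.150 0.224  tau: 25.494 -46.841 29.910 10.836 3.990 5.607
step 22  θ: 0.261 2.232 0.785 -0.537 1.534 -2.128  θ̇: -3.782 -1.251 1.591 2.390 0.423 -3.783  p_ee: -0.475 -0.168 0.193  tau: 33.204 -49.002 23.480 10.812 4.025 5.839
step 23  θ: 0.188 2.203 0.820 -0.488 1.542 -2.203  θ̇: -3.479 -1.661 1.850 2.391 0.462 -3.800  p_ee: -0.458 -0.187 0.164  tau: 41.164 -49.535 15.095 10.462 3.964 6.050
step 24  θ: 0.124 2.167 0.859 -0.440 1.551 -2.279  θ̇: -3.010 -1.993 2.078 2.368 0.481 -3.837  p_ee: -0.441 -0.207 0.138  tau: 48.242 -47.070 4.521 9.446 3.691 6.216
step 25  θ: 0.070 2.126 0.902 -0.391 1.560 -2.356  θ̇: -2.374 -2.185 2.256 2.339 0.466 -3.857  p_ee: -0.424 -0.228 0.115  tau: 52.211 -40.482 -7.123 7.516 3.080 6.298
step 26  θ: 0.030 2.083 0.948 -0.344 1.568 -2.432  θ̇: -1.609 -2.169 2.360 2.309 0.416 -3.803  p_ee: -0.407 -0.249 0.095  tau: 50.935 -30.454 -17.002 4.889 2.126 6.248
step 27  θ: 0.006 2.042 0.996 -0.296 1.575 -2.505  θ̇: -0.799 -1.909 2.379 2.263 0.353 -3.619  p_ee: -0.391 -0.269 0.079  tau: 44.479 -19.827 -22.361 2.280 1.017 6.028
step 28  θ: -0.003 2.009 1.042 -0.251 1.582 -2.574  θ̇: -0.045 -1.430 2.325 2.172 0.312 -3.296  p_ee: -0.376 -0.288 0.065  tau: 35.274 -11.495 -22.747 0.375 -0.006 5.641
step 29  θ: 0.002 1.987 1.088 -0.208 1.588 -2.635  θ̇: 0.569 -0.816 2.215 2.021 0.319 -2.866  p_ee: -0.361 -0.305 0.054  tau: 26.060 -6.472 -19.795 -0.627 -0.817 5.132
step 30  θ: 0.018 1.977 1.130 -0.169 1.595 -2.687  θ̇: 1.024 -0.149 2.078 1.790 0.367 -2.396  p_ee: -0.346 -0.319 0.044  tau: 18.321 -4.228 -15.401 -0.887 -1.409 4.569
step 31  θ: 0.041 1.980 1.170 -0.135 1.603 -2.730  θ̇: 1.321 0.501 1.921 1.498 0.435 -1.934  p_ee: -0.332 -0.331 0.036  tau: 12.429 -3.710 -10.838 -0.700 -1.833 4.009
step 32  θ: 0.069 1.996 1.207 -0.108 1.613 -2.765  θ̇: 1.476 1.088 1.740 1.182 0.499 -1.505  p_ee: -0.318 -0.340 0.029
final p_ee position (m): -0.318 -0.340 0.029


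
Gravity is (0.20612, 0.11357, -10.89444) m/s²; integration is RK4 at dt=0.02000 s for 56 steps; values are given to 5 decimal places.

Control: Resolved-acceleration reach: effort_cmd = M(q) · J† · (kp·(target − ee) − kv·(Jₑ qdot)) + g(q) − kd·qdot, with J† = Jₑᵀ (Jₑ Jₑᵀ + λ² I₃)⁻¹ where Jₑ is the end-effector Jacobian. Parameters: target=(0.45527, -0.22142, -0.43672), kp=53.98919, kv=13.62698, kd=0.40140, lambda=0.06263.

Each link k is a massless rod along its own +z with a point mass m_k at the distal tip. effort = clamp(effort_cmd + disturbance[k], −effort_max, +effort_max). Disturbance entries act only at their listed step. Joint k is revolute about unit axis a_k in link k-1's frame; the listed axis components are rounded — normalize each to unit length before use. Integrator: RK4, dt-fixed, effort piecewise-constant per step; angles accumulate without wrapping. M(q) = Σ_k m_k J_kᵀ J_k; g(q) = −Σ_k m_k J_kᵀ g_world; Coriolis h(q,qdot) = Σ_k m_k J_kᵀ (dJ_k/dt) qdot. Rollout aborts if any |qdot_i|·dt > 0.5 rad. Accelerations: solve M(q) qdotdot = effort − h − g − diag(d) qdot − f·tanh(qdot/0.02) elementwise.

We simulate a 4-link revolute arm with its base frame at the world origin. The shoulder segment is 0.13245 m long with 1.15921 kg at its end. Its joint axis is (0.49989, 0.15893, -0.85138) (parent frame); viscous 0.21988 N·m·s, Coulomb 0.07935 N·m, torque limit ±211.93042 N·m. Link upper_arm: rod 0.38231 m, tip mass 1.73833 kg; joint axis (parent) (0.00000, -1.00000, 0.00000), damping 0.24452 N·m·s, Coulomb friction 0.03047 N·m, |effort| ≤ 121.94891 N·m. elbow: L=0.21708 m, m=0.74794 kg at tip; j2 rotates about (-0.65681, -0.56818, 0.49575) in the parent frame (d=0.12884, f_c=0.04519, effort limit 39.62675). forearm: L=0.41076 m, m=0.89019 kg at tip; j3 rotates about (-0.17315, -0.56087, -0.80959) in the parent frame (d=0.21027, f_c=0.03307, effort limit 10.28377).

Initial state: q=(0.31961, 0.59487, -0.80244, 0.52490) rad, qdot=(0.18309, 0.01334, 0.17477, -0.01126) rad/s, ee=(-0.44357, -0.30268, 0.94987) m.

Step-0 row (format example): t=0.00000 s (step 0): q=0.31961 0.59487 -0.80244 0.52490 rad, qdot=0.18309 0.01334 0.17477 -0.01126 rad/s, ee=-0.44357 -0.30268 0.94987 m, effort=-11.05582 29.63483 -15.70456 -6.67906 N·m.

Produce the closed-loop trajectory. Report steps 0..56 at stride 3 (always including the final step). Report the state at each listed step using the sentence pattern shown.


t=0.06000 s (step 3): q=-0.25332 0.73078 -1.01482 0.50008 rad, qdot=-15.32099 4.67907 -3.65157 -2.07352 rad/s, ee=-0.41985 -0.33892 0.90962 m, effort=-2.86838 26.65702 -11.58492 -3.93720 N·m.
t=0.12000 s (step 6): q=-0.88158 1.04582 -1.10627 0.36564 rad, qdot=-0.59602 3.67186 -3.69917 0.29782 rad/s, ee=-0.37825 -0.45998 0.82267 m, effort=15.12550 -85.61607 -8.28416 -5.15682 N·m.
t=0.18000 s (step 9): q=-0.43523 1.03492 -1.49939 0.18013 rad, qdot=12.16759 -4.90572 -6.53052 -7.64953 rad/s, ee=-0.27742 -0.55796 0.68003 m, effort=-1.82394 -63.95004 3.83147 0.91869 N·m.
t=0.24000 s (step 12): q=0.00289 0.69024 -1.82277 -0.13007 rad, qdot=-0.14803 -2.20401 -5.43545 -3.89685 rad/s, ee=-0.17736 -0.62098 0.48846 m, effort=-11.55800 46.09505 3.70728 0.92170 N·m.
t=0.30000 s (step 15): q=-0.18240 0.74145 -2.18412 -0.31930 rad, qdot=-4.07754 2.19410 -6.09656 -2.40803 rad/s, ee=-0.07063 -0.58665 0.30011 m, effort=-3.39862 -15.86515 10.17002 1.44448 N·m.
t=0.36000 s (step 18): q=-0.38828 0.87383 -2.49482 -0.51153 rad, qdot=-2.85745 2.89010 -4.31178 -3.25273 rad/s, ee=0.01751 -0.50652 0.13906 m, effort=-4.65770 2.69769 9.28582 2.47116 N·m.
t=0.42000 s (step 21): q=-0.50767 1.12466 -2.71067 -0.62998 rad, qdot=-1.04328 5.28906 -3.01303 -0.51228 rad/s, ee=0.08651 -0.42573 0.01329 m, effort=-4.31580 -3.65946 9.15419 1.33053 N·m.
t=0.48000 s (step 24): q=-0.53150 1.46707 -2.88047 -0.57745 rad, qdot=0.10233 5.82972 -2.77420 2.06656 rad/s, ee=0.15626 -0.35890 -0.08627 m, effort=-1.77645 -11.04487 9.23702 0.75657 N·m.
t=0.54000 s (step 27): q=-0.50236 1.79681 -3.04783 -0.42091 rad, qdot=0.85788 5.05000 -2.78812 2.85452 rad/s, ee=0.22864 -0.29532 -0.15987 m, effort=1.29237 -13.34888 8.92863 1.12144 N·m.
t=0.60000 s (step 30): q=-0.42523 2.06862 -3.21107 -0.26156 rad, qdot=1.74304 4.01986 -2.61787 2.29733 rad/s, ee=0.29083 -0.23538 -0.20672 m, effort=3.13923 -11.35119 8.06922 1.59982 N·m.
t=0.66000 s (step 33): q=-0.28741 2.28498 -3.36191 -0.15108 rad, qdot=2.88880 3.23060 -2.41634 1.34431 rad/s, ee=0.33644 -0.18793 -0.23540 m, effort=3.70785 -7.40411 7.04491 1.67154 N·m.
t=0.72000 s (step 36): q=-0.07587 2.46168 -3.50526 -0.09758 rad, qdot=4.14027 2.66895 -2.37896 0.44323 rad/s, ee=0.36787 -0.15962 -0.25795 m, effort=2.52608 -3.40866 6.13376 1.31185 N·m.
t=0.78000 s (step 39): q=0.19821 2.60570 -3.64897 -0.09099 rad, qdot=4.83991 2.11881 -2.40057 -0.11323 rad/s, ee=0.38919 -0.15112 -0.28299 m, effort=0.05215 -0.46785 5.24811 0.56716 N·m.
t=0.84000 s (step 42): q=0.48203 2.71550 -3.78750 -0.10446 rad, qdot=4.45355 1.55107 -2.17016 -0.25241 rad/s, ee=0.40245 -0.15714 -0.31236 m, effort=-1.57357 0.91555 4.19950 -0.22548 N·m.
t=0.90000 s (step 45): q=0.71843 2.79460 -3.90540 -0.11636 rad, qdot=3.37124 1.11309 -1.74544 -0.11038 rad/s, ee=0.40978 -0.16908 -0.34082 m, effort=-1.79707 0.76202 3.25182 -0.73367 N·m.
t=0.96000 s (step 48): q=0.88693 2.85216 -3.99699 -0.11924 rad, qdot=2.27723 0.82652 -1.31649 0.00132 rad/s, ee=0.41456 -0.18116 -0.36341 m, effort=-1.35428 -0.05544 2.64240 -0.87894 N·m.
t=1.02000 s (step 51): q=0.99844 2.89570 -4.06535 -0.11901 rad, qdot=1.48555 0.63728 -0.98359 0.01703 rad/s, ee=0.41916 -0.19123 -0.37907 m, effort=-0.88211 -0.78290 2.35406 -0.83412 N·m.
t=1.08000 s (step 54): q=1.07133 2.92969 -4.11711 -0.11805 rad, qdot=0.98140 0.50277 -0.75579 0.01635 rad/s, ee=0.42409 -0.19909 -0.38952 m, effort=-0.59637 -1.20526 2.25986 -0.75926 N·m.
t=1.12000 s (step 56): q=1.10590 2.94834 -4.14507 -0.11731 rad, qdot=0.75932 0.43163 -0.64536 0.01609 rad/s, ee=0.42742 -0.20323 -0.39459 m.


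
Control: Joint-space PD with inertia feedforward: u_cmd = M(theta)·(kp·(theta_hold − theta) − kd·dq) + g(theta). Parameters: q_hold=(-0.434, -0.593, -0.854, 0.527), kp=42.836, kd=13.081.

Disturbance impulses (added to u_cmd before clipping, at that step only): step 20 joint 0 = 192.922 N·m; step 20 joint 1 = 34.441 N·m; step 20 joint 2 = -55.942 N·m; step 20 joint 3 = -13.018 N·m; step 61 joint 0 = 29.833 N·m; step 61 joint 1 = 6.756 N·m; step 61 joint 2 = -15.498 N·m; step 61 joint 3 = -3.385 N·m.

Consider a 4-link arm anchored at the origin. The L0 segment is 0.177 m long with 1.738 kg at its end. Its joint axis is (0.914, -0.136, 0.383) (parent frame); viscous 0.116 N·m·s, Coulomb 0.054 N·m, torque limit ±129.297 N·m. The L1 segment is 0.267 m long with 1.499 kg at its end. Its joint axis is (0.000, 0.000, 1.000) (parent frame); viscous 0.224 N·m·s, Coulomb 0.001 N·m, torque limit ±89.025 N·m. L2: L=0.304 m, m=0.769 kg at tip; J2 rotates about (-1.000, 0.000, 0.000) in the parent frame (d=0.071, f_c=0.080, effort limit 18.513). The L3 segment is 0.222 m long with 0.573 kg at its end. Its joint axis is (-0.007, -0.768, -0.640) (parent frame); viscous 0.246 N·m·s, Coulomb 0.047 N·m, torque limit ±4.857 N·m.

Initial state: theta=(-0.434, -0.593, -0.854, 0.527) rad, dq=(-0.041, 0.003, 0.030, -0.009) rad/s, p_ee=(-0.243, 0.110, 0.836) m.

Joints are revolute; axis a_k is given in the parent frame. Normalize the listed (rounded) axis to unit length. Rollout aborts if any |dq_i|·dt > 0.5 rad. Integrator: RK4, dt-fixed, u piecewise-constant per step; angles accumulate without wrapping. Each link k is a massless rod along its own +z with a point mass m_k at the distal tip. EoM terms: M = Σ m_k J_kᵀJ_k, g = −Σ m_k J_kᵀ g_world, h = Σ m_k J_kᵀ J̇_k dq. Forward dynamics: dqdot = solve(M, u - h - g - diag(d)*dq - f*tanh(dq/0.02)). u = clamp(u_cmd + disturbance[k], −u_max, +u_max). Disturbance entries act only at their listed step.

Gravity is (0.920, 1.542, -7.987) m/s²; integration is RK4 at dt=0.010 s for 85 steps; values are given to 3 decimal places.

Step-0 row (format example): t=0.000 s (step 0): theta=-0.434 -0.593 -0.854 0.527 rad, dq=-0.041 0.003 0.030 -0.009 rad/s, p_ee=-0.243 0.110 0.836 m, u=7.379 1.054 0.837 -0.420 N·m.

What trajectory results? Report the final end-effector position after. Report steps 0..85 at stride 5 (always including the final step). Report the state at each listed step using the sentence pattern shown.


t=0.050 s (step 5): theta=-0.435 -0.593 -0.853 0.527 rad, dq=-0.019 0.000 0.006 -0.005 rad/s, p_ee=-0.243 0.112 0.836 m, u=7.088 1.015 0.957 -0.403 N·m.
t=0.100 s (step 10): theta=-0.436 -0.593 -0.853 0.528 rad, dq=-0.005 -0.003 0.002 -0.005 rad/s, p_ee=-0.243 0.112 0.836 m, u=6.917 0.990 1.015 -0.392 N·m.
t=0.150 s (step 15): theta=-0.436 -0.593 -0.853 0.528 rad, dq=0.001 -0.003 0.000 -0.006 rad/s, p_ee=-0.243 0.112 0.836 m, u=6.823 0.974 1.045 -0.386 N·m.
t=0.200 s (step 20): theta=-0.436 -0.593 -0.853 0.528 rad, dq=0.004 -0.002 -0.001 -0.006 rad/s, p_ee=-0.243 0.112 0.836 m, u=129.297 35.406 -18.513 -4.857 N·m.
t=0.250 s (step 25): theta=-0.390 -0.516 -0.827 0.696 rad, dq=0.720 0.548 0.533 0.399 rad/s, p_ee=-0.234 0.086 0.842 m, u=-4.312 -1.830 2.920 0.424 N·m.
t=0.300 s (step 30): theta=-0.366 -0.502 -0.810 0.697 rad, dq=0.253 0.139 0.169 -0.032 rad/s, p_ee=-0.231 0.068 0.847 m, u=0.053 -0.675 2.173 0.068 N·m.
t=0.350 s (step 35): theta=-0.361 -0.499 -0.807 0.696 rad, dq=0.002 -0.007 -0.027 -0.025 rad/s, p_ee=-0.230 0.063 0.848 m, u=2.776 -0.019 1.665 -0.162 N·m.
t=0.400 s (step 40): theta=-0.363 -0.502 -0.810 0.694 rad, dq=-0.102 -0.096 -0.068 -0.021 rad/s, p_ee=-0.231 0.066 0.847 m, u=4.404 0.366 1.291 -0.300 N·m.
t=0.450 s (step 45): theta=-0.370 -0.508 -0.814 0.693 rad, dq=-0.145 -0.129 -0.082 -0.020 rad/s, p_ee=-0.232 0.071 0.846 m, u=5.395 0.596 1.069 -0.380 N·m.
t=0.500 s (step 50): theta=-0.377 -0.514 -0.818 0.693 rad, dq=-0.155 -0.135 -0.082 -0.019 rad/s, p_ee=-0.233 0.078 0.844 m, u=5.988 0.734 0.943 -0.425 N·m.
t=0.550 s (step 55): theta=-0.385 -0.521 -0.822 0.692 rad, dq=-0.148 -0.128 -0.075 -0.019 rad/s, p_ee=-0.235 0.085 0.843 m, u=6.334 0.816 0.877 -0.450 N·m.
t=0.600 s (step 60): theta=-0.392 -0.527 -0.825 0.691 rad, dq=-0.132 -0.115 -0.067 -0.020 rad/s, p_ee=-0.236 0.091 0.841 m, u=6.529 0.865 0.846 -0.463 N·m.
t=0.650 s (step 65): theta=-0.398 -0.523 -0.848 0.678 rad, dq=-0.107 0.130 -0.474 -0.143 rad/s, p_ee=-0.239 0.084 0.837 m, u=3.666 0.254 2.396 -0.165 N·m.
t=0.700 s (step 70): theta=-0.403 -0.520 -0.864 0.675 rad, dq=-0.085 -0.008 -0.203 -0.023 rad/s, p_ee=-0.241 0.081 0.834 m, u=4.893 0.552 1.799 -0.292 N·m.
t=0.750 s (step 75): theta=-0.407 -0.522 -0.870 0.674 rad, dq=-0.072 -0.077 -0.055 -0.018 rad/s, p_ee=-0.243 0.083 0.832 m, u=5.648 0.724 1.432 -0.362 N·m.
t=0.800 s (step 80): theta=-0.410 -0.527 -0.871 0.673 rad, dq=-0.068 -0.094 0.004 -0.014 rad/s, p_ee=-0.243 0.086 0.831 m, u=6.104 0.822 1.232 -0.401 N·m.
t=0.850 s (step 85): theta=-0.414 -0.531 -0.870 0.672 rad, dq=-0.069 -0.090 0.010 -0.024 rad/s, p_ee=-0.244 0.091 0.831 m.
final p_ee position (m): -0.244 0.091 0.831
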